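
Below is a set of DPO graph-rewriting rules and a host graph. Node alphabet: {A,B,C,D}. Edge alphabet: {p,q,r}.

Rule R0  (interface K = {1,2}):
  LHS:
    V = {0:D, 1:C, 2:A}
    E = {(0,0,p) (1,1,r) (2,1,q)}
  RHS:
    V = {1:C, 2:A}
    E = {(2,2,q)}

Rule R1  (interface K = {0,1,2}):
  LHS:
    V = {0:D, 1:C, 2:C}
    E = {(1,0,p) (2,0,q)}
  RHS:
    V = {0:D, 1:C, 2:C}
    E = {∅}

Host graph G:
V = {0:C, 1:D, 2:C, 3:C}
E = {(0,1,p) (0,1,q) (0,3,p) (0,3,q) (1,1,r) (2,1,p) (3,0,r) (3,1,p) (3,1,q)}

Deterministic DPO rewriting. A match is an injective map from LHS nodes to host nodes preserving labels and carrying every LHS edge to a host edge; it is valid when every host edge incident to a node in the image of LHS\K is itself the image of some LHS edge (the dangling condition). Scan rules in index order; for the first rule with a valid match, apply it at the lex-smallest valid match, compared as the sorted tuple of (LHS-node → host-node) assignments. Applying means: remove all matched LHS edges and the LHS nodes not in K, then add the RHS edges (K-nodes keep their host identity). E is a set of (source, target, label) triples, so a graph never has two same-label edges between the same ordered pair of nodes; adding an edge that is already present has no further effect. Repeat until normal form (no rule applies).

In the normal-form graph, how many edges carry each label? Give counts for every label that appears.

Answer: p:2 q:1 r:2

Steps:
[0] host  ⇒  4 nodes, 9 edges  {0-p->1 0-q->1 0-p->3 0-q->3 1-r->1 2-p->1 3-r->0 3-p->1 3-q->1}
[1] R1 @ {0↦1, 1↦0, 2↦3}  ⇒  4 nodes, 7 edges  {0-q->1 0-p->3 0-q->3 1-r->1 2-p->1 3-r->0 3-p->1}
[2] R1 @ {0↦1, 1↦2, 2↦0}  ⇒  4 nodes, 5 edges  {0-p->3 0-q->3 1-r->1 3-r->0 3-p->1}
final graph: no rule applies after step 2
NF edges: [(0, 3, 'p'), (0, 3, 'q'), (1, 1, 'r'), (3, 0, 'r'), (3, 1, 'p')]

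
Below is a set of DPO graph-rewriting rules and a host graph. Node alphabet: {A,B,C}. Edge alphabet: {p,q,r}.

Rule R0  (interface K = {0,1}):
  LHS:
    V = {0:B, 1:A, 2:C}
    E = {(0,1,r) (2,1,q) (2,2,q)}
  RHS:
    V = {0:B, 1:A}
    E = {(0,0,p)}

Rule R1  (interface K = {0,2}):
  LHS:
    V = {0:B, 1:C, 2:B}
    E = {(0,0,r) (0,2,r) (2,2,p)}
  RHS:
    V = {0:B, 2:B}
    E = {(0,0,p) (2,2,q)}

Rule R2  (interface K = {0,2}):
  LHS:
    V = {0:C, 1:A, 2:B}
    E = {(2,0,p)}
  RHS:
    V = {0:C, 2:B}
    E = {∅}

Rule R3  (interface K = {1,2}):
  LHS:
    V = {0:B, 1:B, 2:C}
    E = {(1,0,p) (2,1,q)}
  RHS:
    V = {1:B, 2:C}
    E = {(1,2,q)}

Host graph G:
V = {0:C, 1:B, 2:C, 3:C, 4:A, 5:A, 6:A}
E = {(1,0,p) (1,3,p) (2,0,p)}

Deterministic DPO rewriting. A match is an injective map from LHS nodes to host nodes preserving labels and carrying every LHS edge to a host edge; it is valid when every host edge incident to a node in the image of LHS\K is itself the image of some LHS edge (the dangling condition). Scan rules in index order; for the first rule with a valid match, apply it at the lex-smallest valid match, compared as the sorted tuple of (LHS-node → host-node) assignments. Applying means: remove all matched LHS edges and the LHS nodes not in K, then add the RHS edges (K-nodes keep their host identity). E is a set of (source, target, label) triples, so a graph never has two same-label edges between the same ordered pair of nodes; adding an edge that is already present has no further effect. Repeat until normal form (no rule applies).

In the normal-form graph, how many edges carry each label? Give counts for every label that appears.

Answer: p:1

Steps:
initial: |V|=7 |E|=3  E = 1-p->0 1-p->3 2-p->0
step 1: apply R2 at {0↦0, 1↦4, 2↦1}  → |V|=6 |E|=2  E = 1-p->3 2-p->0
step 2: apply R2 at {0↦3, 1↦5, 2↦1}  → |V|=5 |E|=1  E = 2-p->0
halt: no rule applies after step 2
NF edges: [(2, 0, 'p')]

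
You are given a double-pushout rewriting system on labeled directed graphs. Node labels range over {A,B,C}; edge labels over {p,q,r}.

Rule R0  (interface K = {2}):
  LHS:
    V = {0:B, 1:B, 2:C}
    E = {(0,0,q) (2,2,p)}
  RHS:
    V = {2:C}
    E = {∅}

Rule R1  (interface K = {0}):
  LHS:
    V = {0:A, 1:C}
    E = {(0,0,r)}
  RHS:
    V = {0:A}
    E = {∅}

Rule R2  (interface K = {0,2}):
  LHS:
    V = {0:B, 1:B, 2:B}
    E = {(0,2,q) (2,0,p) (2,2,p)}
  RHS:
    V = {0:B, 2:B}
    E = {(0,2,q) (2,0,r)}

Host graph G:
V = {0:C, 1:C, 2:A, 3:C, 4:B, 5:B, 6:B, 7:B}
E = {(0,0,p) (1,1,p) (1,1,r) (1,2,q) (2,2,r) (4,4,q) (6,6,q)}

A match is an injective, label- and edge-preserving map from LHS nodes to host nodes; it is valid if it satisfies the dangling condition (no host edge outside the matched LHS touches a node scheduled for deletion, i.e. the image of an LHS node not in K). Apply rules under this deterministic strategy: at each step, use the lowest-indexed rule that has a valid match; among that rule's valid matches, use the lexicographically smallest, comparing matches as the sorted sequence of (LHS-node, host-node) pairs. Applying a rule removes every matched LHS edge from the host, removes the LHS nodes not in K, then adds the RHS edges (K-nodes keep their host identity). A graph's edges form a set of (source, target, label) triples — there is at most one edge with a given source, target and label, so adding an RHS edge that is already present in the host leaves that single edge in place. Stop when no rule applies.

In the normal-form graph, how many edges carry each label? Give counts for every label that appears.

start.  V:8 E:7  edges: 0-p->0 1-p->1 1-r->1 1-q->2 2-r->2 4-q->4 6-q->6
1. fire R0 via {0↦4, 1↦5, 2↦0}  →  V:6 E:5  edges: 1-p->1 1-r->1 1-q->2 2-r->2 6-q->6
2. fire R0 via {0↦6, 1↦7, 2↦1}  →  V:4 E:3  edges: 1-r->1 1-q->2 2-r->2
3. fire R1 via {0↦2, 1↦0}  →  V:3 E:2  edges: 1-r->1 1-q->2
normal form: no rule applies after step 3
NF edges: [(1, 1, 'r'), (1, 2, 'q')]

Answer: q:1 r:1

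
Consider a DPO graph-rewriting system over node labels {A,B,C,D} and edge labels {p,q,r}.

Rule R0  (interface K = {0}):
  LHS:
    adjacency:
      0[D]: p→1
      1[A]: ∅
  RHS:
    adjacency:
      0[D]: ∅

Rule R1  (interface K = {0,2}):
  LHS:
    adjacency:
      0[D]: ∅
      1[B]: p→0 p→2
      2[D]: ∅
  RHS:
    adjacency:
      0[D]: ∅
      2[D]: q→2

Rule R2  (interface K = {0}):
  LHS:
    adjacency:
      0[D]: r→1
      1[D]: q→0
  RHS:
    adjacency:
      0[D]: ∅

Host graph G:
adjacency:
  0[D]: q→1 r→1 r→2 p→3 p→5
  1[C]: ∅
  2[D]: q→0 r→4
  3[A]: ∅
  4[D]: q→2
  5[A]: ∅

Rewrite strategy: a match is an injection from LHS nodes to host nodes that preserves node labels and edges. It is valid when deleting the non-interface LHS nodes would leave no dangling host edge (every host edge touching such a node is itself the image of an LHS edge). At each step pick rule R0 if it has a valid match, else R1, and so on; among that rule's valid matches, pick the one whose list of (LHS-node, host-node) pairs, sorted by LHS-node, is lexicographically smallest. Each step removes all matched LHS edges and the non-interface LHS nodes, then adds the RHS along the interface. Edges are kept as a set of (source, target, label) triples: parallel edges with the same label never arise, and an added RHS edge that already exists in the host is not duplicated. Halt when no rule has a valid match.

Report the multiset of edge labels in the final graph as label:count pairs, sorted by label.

initial: |V|=6 |E|=8  E = 0-q->1 0-r->1 0-r->2 0-p->3 0-p->5 2-q->0 2-r->4 4-q->2
step 1: apply R0 at {0↦0, 1↦3}  → |V|=5 |E|=7  E = 0-q->1 0-r->1 0-r->2 0-p->5 2-q->0 2-r->4 4-q->2
step 2: apply R0 at {0↦0, 1↦5}  → |V|=4 |E|=6  E = 0-q->1 0-r->1 0-r->2 2-q->0 2-r->4 4-q->2
step 3: apply R2 at {0↦2, 1↦4}  → |V|=3 |E|=4  E = 0-q->1 0-r->1 0-r->2 2-q->0
step 4: apply R2 at {0↦0, 1↦2}  → |V|=2 |E|=2  E = 0-q->1 0-r->1
final graph: no rule applies after step 4
NF edges: [(0, 1, 'q'), (0, 1, 'r')]

Answer: q:1 r:1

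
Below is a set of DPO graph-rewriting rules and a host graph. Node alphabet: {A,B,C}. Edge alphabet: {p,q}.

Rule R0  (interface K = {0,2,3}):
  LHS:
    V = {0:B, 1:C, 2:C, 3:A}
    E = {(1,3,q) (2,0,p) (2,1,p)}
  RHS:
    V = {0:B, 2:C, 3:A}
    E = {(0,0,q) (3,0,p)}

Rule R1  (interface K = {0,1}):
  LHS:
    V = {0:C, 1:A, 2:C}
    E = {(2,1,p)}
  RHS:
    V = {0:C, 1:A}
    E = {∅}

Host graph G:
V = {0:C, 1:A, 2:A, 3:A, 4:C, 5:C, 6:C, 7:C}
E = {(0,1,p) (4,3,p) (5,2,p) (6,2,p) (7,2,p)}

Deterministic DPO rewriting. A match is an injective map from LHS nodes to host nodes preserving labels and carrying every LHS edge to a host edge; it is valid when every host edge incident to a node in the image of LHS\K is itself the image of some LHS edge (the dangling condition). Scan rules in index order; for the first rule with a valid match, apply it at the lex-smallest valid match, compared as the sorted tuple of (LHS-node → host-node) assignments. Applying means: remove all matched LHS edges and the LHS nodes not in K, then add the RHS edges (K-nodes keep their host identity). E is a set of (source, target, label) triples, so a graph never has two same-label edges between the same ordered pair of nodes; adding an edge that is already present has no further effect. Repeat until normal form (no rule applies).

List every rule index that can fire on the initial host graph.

Answer: [R1]

Rewrite trace:
R0: no valid match — LHS pattern not found
R1: 20 valid matches — {0↦0, 1↦2, 2↦5}, {0↦0, 1↦2, 2↦6}, {0↦0, 1↦2, 2↦7} (+17 more)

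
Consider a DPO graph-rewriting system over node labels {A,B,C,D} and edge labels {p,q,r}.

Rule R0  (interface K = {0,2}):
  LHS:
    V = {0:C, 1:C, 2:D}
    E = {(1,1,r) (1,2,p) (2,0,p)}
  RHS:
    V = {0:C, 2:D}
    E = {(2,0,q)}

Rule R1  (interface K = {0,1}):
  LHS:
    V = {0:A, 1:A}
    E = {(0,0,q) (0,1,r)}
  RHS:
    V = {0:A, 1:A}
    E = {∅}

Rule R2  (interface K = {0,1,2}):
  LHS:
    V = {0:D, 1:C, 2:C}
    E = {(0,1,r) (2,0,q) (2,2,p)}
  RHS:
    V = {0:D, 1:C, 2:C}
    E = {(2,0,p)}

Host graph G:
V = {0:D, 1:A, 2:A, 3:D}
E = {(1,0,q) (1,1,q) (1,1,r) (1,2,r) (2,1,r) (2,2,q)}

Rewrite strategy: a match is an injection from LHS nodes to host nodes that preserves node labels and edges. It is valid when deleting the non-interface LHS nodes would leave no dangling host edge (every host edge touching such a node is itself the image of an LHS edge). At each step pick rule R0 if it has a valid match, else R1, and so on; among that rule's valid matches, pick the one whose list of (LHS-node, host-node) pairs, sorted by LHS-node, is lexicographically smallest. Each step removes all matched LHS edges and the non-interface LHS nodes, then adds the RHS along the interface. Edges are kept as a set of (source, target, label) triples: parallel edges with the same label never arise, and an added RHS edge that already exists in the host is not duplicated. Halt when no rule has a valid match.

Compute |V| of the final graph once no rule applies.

Answer: 4

Rewrite trace:
[0] host  ⇒  4 nodes, 6 edges  {1-q->0 1-q->1 1-r->1 1-r->2 2-r->1 2-q->2}
[1] R1 @ {0↦1, 1↦2}  ⇒  4 nodes, 4 edges  {1-q->0 1-r->1 2-r->1 2-q->2}
[2] R1 @ {0↦2, 1↦1}  ⇒  4 nodes, 2 edges  {1-q->0 1-r->1}
final graph: no rule applies after step 2
NF nodes: {0:D, 1:A, 2:A, 3:D}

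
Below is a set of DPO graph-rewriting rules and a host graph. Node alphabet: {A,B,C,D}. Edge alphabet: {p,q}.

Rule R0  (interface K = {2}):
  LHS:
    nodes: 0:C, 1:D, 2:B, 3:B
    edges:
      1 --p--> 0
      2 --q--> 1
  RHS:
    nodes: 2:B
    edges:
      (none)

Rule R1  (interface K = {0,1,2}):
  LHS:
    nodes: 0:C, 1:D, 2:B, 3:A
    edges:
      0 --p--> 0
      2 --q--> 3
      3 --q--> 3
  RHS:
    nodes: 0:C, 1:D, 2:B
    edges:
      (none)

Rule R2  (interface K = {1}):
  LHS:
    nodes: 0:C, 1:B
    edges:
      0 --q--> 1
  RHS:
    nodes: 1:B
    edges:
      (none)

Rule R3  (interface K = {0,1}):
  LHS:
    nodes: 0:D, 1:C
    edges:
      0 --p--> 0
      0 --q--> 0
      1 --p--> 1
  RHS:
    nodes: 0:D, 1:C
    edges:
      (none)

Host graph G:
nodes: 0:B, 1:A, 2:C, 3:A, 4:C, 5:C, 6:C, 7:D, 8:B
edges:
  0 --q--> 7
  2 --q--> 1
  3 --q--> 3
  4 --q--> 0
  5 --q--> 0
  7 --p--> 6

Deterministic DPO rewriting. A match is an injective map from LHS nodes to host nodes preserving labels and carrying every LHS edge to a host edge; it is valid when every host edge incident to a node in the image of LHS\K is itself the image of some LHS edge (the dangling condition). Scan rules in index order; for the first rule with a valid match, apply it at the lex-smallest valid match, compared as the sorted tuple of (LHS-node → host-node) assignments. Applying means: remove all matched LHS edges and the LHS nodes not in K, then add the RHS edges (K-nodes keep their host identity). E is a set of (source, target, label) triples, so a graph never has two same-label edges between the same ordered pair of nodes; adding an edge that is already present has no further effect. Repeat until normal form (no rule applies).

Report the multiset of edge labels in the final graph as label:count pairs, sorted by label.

initial: |V|=9 |E|=6  E = 0-q->7 2-q->1 3-q->3 4-q->0 5-q->0 7-p->6
step 1: apply R0 at {0↦6, 1↦7, 2↦0, 3↦8}  → |V|=6 |E|=4  E = 2-q->1 3-q->3 4-q->0 5-q->0
step 2: apply R2 at {0↦4, 1↦0}  → |V|=5 |E|=3  E = 2-q->1 3-q->3 5-q->0
step 3: apply R2 at {0↦5, 1↦0}  → |V|=4 |E|=2  E = 2-q->1 3-q->3
final graph: no rule applies after step 3
NF edges: [(2, 1, 'q'), (3, 3, 'q')]

Answer: q:2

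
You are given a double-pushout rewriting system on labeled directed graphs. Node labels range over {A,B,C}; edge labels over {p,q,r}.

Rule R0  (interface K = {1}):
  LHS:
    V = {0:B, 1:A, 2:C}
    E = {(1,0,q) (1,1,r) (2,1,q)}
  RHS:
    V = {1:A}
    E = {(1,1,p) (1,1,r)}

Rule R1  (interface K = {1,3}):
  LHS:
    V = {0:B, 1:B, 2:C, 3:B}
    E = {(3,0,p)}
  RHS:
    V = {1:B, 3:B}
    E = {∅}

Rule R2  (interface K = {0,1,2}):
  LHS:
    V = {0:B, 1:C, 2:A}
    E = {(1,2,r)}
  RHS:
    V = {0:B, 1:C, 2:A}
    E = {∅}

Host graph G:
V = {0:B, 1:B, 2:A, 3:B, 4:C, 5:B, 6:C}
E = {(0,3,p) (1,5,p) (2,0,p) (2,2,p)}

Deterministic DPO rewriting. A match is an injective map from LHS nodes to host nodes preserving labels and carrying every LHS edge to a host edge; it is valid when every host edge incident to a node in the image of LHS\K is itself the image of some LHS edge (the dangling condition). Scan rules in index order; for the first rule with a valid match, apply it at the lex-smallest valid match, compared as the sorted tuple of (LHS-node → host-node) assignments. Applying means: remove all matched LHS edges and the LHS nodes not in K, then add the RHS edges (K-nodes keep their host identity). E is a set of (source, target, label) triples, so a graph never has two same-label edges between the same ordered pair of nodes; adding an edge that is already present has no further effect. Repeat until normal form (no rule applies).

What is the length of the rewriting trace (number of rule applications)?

start.  V:7 E:4  edges: 0-p->3 1-p->5 2-p->0 2-p->2
1. fire R1 via {0↦3, 1↦1, 2↦4, 3↦0}  →  V:5 E:3  edges: 1-p->5 2-p->0 2-p->2
2. fire R1 via {0↦5, 1↦0, 2↦6, 3↦1}  →  V:3 E:2  edges: 2-p->0 2-p->2
normal form: no rule applies after step 2

Answer: 2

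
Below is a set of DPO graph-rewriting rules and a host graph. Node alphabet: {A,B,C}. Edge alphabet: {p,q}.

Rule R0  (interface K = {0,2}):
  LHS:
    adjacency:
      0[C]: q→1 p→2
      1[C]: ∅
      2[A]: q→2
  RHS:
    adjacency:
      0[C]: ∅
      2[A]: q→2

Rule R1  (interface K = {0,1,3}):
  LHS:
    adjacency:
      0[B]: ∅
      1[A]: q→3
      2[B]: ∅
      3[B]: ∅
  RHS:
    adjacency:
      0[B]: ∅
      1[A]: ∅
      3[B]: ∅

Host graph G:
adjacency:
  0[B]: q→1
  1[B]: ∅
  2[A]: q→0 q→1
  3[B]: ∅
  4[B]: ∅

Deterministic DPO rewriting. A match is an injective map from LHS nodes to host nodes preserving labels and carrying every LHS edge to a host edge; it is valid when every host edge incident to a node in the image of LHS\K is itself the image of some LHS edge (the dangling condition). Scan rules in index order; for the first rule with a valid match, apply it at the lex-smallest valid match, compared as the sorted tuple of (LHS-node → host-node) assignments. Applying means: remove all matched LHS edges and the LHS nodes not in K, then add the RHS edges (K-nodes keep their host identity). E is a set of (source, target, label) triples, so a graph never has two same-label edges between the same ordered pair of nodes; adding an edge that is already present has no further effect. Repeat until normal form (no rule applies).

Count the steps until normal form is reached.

Answer: 2

Rewrite trace:
[0] host  ⇒  5 nodes, 3 edges  {0-q->1 2-q->0 2-q->1}
[1] R1 @ {0↦0, 1↦2, 2↦3, 3↦1}  ⇒  4 nodes, 2 edges  {0-q->1 2-q->0}
[2] R1 @ {0↦1, 1↦2, 2↦4, 3↦0}  ⇒  3 nodes, 1 edges  {0-q->1}
halt: no rule applies after step 2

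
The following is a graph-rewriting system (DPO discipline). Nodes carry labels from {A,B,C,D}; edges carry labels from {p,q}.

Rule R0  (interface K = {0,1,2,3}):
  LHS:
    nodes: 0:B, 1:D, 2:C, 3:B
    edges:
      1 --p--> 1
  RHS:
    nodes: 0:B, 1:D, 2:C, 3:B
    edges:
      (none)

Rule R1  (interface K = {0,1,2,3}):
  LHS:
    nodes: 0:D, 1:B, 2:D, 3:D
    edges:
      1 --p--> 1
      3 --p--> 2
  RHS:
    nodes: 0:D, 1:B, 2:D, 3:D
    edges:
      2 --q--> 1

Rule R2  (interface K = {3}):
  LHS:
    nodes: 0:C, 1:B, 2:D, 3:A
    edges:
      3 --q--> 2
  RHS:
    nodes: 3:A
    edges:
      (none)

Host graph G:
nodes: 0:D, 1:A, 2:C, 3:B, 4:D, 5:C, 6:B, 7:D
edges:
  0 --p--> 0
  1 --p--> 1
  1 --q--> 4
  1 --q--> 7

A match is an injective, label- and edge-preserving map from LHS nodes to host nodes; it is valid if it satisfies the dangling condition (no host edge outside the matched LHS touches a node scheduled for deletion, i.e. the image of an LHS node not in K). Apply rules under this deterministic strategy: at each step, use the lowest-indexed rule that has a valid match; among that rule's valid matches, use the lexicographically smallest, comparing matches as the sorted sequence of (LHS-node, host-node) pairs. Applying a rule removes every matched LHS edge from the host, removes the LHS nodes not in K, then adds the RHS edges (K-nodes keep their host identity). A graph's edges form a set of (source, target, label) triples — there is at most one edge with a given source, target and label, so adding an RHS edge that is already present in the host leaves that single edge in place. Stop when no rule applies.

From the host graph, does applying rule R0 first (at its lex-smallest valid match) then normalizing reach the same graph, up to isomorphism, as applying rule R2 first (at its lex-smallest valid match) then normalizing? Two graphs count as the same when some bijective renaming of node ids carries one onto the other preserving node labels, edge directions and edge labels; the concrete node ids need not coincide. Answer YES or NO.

branch R0-first: apply at {0↦3, 1↦0, 2↦2, 3↦6} → |E|=3, then 2 more step(s) → NF |V|=2 |E|=1 V={0:D, 1:A} E=1-p->1
branch R2-first: apply at {0↦2, 1↦3, 2↦4, 3↦1} → |E|=3, then 1 more step(s) → NF |V|=2 |E|=2 V={0:D, 1:A} E=0-p->0 1-p->1
graphs not isomorphic

Answer: NO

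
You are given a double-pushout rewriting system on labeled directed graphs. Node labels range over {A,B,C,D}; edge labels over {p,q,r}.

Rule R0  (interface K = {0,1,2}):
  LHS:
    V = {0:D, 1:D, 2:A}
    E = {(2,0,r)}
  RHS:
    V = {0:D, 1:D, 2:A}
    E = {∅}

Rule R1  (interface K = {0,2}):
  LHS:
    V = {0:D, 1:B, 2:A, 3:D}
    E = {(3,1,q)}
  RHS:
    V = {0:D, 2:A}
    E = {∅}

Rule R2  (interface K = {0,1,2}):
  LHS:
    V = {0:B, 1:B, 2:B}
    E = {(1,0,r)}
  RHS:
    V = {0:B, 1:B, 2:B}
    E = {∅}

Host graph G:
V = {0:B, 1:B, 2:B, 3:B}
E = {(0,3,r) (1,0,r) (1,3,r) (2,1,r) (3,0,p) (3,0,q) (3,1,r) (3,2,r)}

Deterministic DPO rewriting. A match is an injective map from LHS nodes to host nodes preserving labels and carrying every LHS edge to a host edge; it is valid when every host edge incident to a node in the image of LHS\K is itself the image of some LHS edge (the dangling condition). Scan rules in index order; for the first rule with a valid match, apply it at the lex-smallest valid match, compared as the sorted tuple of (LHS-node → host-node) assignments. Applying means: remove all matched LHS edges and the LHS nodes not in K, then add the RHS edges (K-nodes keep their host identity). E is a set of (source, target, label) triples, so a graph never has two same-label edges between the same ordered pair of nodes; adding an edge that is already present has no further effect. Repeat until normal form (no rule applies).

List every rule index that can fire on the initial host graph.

Answer: [R2]

Rewrite trace:
R0: no valid match — LHS pattern not found
R1: no valid match — LHS pattern not found
R2: 12 valid matches — {0↦0, 1↦1, 2↦2}, {0↦0, 1↦1, 2↦3}, {0↦1, 1↦2, 2↦0} (+9 more)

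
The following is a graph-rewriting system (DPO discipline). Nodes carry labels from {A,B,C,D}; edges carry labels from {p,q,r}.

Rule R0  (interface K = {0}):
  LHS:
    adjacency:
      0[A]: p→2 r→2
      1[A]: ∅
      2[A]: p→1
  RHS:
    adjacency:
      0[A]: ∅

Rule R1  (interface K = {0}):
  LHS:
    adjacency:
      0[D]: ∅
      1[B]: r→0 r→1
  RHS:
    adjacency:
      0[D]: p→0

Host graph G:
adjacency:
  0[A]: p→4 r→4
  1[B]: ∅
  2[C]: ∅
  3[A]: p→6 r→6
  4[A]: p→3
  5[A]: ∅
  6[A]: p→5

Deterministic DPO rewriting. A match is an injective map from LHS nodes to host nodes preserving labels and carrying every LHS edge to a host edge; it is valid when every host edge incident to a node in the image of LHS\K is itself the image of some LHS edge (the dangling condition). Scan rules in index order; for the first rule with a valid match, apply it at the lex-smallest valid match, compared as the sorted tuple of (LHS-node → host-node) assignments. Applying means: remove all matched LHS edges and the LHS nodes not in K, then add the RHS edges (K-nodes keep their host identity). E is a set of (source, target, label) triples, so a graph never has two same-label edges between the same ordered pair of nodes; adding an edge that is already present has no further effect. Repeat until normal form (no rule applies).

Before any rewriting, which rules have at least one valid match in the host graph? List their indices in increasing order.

R0: 1 valid match — {0↦3, 1↦5, 2↦6}
R1: no valid match — LHS pattern not found

Answer: [R0]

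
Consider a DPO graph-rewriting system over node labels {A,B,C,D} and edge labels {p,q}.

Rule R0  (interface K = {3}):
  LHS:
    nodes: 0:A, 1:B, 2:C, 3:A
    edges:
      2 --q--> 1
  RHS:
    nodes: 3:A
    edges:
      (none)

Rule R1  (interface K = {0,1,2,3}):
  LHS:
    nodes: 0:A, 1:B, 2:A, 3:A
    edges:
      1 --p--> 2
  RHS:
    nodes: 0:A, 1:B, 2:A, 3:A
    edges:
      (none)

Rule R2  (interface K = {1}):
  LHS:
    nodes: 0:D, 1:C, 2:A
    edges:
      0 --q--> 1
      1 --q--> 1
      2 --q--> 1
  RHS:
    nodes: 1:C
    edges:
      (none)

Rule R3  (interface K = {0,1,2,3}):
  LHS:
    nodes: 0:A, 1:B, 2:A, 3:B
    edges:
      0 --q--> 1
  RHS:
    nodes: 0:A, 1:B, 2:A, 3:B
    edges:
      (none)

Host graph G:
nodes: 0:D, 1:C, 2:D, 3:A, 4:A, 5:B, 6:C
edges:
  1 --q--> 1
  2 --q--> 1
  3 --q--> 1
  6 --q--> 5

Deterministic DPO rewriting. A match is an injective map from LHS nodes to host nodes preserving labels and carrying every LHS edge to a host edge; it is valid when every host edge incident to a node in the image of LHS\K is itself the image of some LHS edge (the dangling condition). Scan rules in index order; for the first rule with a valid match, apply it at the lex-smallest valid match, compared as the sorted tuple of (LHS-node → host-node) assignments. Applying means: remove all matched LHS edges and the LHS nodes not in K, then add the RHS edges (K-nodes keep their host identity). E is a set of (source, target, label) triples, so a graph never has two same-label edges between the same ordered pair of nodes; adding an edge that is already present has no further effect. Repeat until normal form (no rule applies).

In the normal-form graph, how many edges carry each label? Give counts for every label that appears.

[0] host  ⇒  7 nodes, 4 edges  {1-q->1 2-q->1 3-q->1 6-q->5}
[1] R0 @ {0↦4, 1↦5, 2↦6, 3↦3}  ⇒  4 nodes, 3 edges  {1-q->1 2-q->1 3-q->1}
[2] R2 @ {0↦2, 1↦1, 2↦3}  ⇒  2 nodes, 0 edges  {∅}
halt: no rule applies after step 2
NF edges: []

Answer: (no edges)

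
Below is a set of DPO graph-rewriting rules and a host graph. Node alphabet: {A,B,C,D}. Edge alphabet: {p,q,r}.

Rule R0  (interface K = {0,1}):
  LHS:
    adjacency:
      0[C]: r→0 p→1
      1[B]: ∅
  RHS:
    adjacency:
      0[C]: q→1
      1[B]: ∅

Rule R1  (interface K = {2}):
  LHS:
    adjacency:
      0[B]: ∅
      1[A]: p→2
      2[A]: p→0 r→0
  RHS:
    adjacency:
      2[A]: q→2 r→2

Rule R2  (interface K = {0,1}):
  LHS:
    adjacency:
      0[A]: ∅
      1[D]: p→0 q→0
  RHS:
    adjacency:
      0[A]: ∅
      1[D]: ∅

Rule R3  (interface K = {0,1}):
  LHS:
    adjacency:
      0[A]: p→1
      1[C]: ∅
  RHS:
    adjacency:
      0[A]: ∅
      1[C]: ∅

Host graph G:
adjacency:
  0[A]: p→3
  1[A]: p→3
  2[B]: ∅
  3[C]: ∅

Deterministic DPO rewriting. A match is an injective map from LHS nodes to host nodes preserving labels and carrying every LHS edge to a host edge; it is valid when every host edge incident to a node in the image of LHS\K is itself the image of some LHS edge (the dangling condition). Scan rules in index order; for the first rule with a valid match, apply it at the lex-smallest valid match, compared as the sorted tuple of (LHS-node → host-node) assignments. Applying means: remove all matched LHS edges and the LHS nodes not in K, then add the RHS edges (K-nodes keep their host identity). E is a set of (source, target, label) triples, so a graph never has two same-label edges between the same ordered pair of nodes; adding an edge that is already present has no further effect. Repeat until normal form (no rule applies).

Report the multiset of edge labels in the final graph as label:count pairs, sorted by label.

initial: |V|=4 |E|=2  E = 0-p->3 1-p->3
step 1: apply R3 at {0↦0, 1↦3}  → |V|=4 |E|=1  E = 1-p->3
step 2: apply R3 at {0↦1, 1↦3}  → |V|=4 |E|=0  E = ∅
normal form: no rule applies after step 2
NF edges: []

Answer: (no edges)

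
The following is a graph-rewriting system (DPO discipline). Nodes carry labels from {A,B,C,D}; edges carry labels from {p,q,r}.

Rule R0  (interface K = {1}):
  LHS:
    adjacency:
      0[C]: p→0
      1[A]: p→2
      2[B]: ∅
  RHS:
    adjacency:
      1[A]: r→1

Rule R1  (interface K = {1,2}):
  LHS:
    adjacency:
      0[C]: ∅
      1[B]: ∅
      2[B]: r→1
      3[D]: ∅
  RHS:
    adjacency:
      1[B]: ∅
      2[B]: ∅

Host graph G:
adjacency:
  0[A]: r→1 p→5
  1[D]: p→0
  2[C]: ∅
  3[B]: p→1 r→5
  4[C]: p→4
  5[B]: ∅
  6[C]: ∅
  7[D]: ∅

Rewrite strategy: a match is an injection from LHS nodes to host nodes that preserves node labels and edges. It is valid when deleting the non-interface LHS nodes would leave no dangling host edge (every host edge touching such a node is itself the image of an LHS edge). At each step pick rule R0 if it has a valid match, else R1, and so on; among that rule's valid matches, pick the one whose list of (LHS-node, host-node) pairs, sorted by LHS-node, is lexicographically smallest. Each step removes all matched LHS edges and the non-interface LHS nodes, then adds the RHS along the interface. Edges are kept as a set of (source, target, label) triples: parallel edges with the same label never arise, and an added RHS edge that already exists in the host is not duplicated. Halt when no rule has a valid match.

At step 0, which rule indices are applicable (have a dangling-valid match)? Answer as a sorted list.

Answer: [R1]

Derivation:
R0: no valid match — 1 raw match, all fail dangling condition
R1: 2 valid matches — {0↦2, 1↦5, 2↦3, 3↦7}, {0↦6, 1↦5, 2↦3, 3↦7}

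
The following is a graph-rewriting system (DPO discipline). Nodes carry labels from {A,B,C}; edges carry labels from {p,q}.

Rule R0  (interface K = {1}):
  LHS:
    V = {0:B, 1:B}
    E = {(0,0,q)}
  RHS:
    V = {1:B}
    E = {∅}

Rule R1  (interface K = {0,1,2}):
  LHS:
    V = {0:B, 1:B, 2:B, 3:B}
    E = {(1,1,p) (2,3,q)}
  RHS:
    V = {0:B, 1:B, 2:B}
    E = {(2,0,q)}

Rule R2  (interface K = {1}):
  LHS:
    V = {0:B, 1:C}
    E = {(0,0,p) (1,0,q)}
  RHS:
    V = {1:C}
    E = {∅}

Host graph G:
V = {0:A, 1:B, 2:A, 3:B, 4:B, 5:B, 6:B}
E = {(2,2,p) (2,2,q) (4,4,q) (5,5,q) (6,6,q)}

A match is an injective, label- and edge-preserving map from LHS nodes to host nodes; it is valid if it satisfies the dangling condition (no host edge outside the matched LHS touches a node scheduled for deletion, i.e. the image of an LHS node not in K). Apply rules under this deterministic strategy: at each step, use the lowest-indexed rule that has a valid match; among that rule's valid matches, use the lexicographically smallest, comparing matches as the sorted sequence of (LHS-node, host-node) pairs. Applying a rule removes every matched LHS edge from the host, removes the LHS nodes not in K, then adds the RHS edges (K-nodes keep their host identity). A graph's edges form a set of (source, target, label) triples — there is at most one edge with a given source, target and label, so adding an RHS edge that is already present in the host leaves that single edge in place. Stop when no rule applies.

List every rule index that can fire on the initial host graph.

R0: 12 valid matches — {0↦4, 1↦1}, {0↦4, 1↦3}, {0↦4, 1↦5} (+9 more)
R1: no valid match — LHS pattern not found
R2: no valid match — LHS pattern not found

Answer: [R0]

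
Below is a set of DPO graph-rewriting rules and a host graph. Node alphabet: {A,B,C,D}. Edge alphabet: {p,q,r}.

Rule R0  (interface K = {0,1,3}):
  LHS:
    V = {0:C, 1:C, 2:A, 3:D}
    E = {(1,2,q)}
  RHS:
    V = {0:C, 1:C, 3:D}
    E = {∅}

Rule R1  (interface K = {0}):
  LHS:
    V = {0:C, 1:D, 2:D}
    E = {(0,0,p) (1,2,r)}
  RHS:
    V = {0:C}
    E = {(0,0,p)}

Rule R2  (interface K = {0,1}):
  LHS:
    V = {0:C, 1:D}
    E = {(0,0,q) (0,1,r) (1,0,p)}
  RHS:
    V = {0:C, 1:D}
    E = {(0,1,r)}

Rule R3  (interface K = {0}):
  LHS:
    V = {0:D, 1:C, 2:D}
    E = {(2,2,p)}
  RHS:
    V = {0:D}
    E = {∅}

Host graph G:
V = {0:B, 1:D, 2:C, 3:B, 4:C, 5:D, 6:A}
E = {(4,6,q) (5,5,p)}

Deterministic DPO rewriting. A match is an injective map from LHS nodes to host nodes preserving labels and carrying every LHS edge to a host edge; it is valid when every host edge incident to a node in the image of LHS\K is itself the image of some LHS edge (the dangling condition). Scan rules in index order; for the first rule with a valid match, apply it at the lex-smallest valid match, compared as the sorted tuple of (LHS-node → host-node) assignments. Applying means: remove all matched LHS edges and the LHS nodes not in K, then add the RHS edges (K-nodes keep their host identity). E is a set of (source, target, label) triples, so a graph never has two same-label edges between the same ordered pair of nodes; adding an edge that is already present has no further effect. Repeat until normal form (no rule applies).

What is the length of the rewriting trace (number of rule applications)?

[0] host  ⇒  7 nodes, 2 edges  {4-q->6 5-p->5}
[1] R0 @ {0↦2, 1↦4, 2↦6, 3↦1}  ⇒  6 nodes, 1 edges  {5-p->5}
[2] R3 @ {0↦1, 1↦2, 2↦5}  ⇒  4 nodes, 0 edges  {∅}
halt: no rule applies after step 2

Answer: 2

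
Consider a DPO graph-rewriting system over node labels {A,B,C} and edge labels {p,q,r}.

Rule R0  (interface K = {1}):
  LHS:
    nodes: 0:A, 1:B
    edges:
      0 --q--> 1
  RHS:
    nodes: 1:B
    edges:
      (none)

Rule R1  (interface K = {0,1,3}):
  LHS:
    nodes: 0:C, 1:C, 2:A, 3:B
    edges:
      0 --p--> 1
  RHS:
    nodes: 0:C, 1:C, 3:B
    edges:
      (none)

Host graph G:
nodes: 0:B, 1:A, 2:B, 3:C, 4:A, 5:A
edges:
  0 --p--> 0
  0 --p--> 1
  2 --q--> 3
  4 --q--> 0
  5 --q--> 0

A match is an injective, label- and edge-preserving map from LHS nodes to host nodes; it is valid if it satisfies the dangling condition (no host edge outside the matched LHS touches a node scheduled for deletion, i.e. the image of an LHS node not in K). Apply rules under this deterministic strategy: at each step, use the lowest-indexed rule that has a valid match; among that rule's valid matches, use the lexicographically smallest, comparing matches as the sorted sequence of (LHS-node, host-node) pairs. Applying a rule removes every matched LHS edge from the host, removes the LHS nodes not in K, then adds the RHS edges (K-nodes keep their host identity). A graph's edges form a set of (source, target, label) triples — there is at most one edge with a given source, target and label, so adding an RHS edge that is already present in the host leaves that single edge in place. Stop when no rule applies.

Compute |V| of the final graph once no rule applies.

Answer: 4

Derivation:
initial: |V|=6 |E|=5  E = 0-p->0 0-p->1 2-q->3 4-q->0 5-q->0
step 1: apply R0 at {0↦4, 1↦0}  → |V|=5 |E|=4  E = 0-p->0 0-p->1 2-q->3 5-q->0
step 2: apply R0 at {0↦5, 1↦0}  → |V|=4 |E|=3  E = 0-p->0 0-p->1 2-q->3
normal form: no rule applies after step 2
NF nodes: {0:B, 1:A, 2:B, 3:C}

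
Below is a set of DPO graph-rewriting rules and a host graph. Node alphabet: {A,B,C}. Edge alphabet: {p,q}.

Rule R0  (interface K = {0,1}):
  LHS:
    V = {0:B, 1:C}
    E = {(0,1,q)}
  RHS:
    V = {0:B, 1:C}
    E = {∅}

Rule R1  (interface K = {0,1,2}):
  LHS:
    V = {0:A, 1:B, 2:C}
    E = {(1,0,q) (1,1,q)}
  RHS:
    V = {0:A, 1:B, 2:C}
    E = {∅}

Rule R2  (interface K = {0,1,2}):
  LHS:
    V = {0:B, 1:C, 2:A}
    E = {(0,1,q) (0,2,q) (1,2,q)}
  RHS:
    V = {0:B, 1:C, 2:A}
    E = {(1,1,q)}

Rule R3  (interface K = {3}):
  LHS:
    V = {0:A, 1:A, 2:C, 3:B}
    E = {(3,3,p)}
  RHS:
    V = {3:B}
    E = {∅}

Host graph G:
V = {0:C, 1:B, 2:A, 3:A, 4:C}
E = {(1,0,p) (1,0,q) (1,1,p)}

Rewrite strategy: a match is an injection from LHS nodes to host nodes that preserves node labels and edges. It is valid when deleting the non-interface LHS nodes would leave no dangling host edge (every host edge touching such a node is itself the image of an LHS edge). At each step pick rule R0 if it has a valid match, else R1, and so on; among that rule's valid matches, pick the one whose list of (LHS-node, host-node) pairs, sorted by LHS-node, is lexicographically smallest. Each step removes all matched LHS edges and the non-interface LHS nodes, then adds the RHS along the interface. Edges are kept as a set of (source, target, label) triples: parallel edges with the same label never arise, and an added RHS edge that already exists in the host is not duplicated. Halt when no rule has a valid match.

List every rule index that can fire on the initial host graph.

R0: 1 valid match — {0↦1, 1↦0}
R1: no valid match — LHS pattern not found
R2: no valid match — LHS pattern not found
R3: 2 valid matches — {0↦2, 1↦3, 2↦4, 3↦1}, {0↦3, 1↦2, 2↦4, 3↦1}

Answer: [R0,R3]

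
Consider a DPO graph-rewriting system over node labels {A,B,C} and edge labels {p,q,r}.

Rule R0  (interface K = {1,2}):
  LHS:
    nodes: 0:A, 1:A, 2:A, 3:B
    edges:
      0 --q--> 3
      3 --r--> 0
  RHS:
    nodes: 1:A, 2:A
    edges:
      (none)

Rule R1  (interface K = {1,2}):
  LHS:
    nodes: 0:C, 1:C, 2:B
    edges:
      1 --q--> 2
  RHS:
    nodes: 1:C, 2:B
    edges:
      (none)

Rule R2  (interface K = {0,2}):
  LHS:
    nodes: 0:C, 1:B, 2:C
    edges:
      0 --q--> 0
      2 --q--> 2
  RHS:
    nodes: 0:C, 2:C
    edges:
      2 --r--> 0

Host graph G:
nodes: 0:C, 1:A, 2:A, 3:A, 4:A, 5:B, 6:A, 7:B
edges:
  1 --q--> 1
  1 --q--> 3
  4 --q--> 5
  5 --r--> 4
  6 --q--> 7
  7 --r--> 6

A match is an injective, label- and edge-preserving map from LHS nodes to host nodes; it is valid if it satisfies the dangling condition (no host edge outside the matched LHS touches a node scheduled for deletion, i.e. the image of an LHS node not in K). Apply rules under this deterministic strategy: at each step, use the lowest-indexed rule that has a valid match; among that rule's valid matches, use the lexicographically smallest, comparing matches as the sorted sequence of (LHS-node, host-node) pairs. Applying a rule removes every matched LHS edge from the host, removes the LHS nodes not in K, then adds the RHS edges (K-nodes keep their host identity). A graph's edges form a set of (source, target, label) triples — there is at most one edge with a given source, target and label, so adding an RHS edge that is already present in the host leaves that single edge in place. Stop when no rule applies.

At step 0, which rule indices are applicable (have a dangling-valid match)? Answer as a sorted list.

Answer: [R0]

Steps:
R0: 24 valid matches — {0↦4, 1↦1, 2↦2, 3↦5}, {0↦4, 1↦1, 2↦3, 3↦5}, {0↦4, 1↦1, 2↦6, 3↦5} (+21 more)
R1: no valid match — LHS pattern not found
R2: no valid match — LHS pattern not found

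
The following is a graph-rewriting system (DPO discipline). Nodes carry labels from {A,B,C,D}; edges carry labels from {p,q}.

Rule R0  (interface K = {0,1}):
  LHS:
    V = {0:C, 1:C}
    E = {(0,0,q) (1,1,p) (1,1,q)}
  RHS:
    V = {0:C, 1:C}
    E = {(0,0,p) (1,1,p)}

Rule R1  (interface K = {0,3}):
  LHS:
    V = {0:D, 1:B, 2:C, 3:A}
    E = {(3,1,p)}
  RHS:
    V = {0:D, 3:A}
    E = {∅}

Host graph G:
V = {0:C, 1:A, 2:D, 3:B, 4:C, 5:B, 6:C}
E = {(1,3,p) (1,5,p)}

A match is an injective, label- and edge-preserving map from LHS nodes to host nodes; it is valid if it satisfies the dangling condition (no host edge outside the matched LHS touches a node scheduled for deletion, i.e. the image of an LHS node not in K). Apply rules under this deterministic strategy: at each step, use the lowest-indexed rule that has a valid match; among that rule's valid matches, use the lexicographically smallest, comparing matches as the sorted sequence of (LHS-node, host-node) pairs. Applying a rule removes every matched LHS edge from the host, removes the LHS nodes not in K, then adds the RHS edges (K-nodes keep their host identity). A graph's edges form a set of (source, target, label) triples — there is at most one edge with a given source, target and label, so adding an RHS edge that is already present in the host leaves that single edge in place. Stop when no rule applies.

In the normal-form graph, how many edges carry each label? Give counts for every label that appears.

Answer: (no edges)

Derivation:
initial: |V|=7 |E|=2  E = 1-p->3 1-p->5
step 1: apply R1 at {0↦2, 1↦3, 2↦0, 3↦1}  → |V|=5 |E|=1  E = 1-p->5
step 2: apply R1 at {0↦2, 1↦5, 2↦4, 3↦1}  → |V|=3 |E|=0  E = ∅
normal form: no rule applies after step 2
NF edges: []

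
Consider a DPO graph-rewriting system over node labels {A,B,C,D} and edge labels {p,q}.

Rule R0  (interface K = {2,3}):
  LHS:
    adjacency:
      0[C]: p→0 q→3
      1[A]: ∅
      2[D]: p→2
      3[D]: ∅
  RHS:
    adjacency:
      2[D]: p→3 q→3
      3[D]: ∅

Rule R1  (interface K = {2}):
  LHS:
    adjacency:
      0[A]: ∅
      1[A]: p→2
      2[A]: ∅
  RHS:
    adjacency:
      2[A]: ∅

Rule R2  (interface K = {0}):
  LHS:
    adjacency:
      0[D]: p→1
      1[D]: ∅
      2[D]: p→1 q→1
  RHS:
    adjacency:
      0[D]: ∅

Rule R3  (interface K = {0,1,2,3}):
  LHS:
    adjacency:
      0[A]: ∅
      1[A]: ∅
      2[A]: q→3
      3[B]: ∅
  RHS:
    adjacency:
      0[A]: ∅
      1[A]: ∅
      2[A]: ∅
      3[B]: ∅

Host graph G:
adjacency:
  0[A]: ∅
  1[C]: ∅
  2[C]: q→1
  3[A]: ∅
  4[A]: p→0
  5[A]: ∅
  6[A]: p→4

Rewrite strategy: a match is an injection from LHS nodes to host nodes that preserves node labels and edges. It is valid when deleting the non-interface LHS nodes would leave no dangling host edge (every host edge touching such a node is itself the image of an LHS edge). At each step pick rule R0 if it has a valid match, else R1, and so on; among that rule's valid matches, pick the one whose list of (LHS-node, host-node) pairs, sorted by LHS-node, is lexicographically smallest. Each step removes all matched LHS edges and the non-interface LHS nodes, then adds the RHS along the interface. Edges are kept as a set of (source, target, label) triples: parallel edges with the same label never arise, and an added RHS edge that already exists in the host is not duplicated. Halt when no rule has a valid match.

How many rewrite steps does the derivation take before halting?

start.  V:7 E:3  edges: 2-q->1 4-p->0 6-p->4
1. fire R1 via {0↦3, 1↦6, 2↦4}  →  V:5 E:2  edges: 2-q->1 4-p->0
2. fire R1 via {0↦5, 1↦4, 2↦0}  →  V:3 E:1  edges: 2-q->1
final graph: no rule applies after step 2

Answer: 2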